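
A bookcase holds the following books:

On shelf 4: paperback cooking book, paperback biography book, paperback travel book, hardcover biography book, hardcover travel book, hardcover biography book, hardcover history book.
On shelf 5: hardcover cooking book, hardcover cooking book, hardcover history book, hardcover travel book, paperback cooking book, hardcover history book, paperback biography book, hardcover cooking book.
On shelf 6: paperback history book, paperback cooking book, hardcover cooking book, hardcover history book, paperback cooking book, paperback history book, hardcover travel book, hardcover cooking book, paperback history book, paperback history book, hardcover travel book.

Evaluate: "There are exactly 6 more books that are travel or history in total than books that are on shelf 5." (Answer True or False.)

|books that are travel or history| = 13.
|books on shelf 5| = 8.
The claim requires 13 − 8 (= 5) to equal 6, which does not hold.

False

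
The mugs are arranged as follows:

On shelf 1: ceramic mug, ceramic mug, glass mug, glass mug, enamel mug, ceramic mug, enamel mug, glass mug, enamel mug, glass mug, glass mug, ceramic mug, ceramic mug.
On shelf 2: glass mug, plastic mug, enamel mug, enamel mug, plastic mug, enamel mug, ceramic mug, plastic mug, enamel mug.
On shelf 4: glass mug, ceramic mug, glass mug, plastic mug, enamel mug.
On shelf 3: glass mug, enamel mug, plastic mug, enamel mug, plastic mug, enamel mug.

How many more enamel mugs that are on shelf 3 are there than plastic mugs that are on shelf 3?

1

enamel mugs on shelf 3: 3.
plastic mugs on shelf 3: 2.
3 − 2 = 1.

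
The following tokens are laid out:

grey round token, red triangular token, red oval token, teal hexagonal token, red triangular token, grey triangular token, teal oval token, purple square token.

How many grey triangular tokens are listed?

1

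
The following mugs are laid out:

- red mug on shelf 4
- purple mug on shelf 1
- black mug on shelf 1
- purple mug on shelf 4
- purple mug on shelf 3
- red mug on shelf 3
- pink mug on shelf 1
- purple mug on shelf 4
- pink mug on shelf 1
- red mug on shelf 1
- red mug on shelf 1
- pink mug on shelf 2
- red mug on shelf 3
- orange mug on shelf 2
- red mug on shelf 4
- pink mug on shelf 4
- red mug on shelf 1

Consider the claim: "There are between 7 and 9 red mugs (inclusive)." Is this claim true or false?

There are 7 red mugs.
The claim requires 7 ≤ 7 ≤ 9, which holds.

True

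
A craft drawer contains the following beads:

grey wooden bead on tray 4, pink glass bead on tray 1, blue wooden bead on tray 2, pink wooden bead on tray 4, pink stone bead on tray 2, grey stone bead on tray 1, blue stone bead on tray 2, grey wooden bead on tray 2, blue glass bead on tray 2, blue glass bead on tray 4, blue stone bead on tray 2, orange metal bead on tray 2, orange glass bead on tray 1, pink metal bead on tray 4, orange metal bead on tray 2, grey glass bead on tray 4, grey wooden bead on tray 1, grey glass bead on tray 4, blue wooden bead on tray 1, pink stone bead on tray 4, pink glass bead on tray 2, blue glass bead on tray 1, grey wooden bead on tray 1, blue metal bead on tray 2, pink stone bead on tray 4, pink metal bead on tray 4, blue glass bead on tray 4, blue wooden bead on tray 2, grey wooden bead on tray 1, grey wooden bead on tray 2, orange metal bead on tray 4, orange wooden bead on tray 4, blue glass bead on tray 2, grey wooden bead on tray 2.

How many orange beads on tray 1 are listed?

1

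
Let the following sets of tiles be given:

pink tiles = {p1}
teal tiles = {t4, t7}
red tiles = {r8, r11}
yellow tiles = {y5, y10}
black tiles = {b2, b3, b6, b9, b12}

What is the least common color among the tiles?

pink

Counts by color: black 5, teal 2, red 2, yellow 2, pink 1.
The minimum is 1, held uniquely by pink.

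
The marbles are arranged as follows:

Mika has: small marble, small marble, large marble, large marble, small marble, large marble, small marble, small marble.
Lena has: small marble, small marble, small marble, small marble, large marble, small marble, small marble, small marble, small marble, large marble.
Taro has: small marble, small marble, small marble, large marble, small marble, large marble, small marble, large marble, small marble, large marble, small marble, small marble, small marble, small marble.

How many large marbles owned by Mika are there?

3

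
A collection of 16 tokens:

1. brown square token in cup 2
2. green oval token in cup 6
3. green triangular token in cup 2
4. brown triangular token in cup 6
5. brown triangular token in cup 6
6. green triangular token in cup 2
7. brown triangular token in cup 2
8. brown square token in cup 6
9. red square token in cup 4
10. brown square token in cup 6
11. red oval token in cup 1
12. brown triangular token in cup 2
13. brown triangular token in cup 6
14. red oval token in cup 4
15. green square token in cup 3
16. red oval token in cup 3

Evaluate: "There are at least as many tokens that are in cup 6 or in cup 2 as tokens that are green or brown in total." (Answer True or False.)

False

There are 11 tokens in cup 6 or in cup 2.
There are 12 tokens that are green or brown.
The claim requires 11 ≥ 12, which does not hold.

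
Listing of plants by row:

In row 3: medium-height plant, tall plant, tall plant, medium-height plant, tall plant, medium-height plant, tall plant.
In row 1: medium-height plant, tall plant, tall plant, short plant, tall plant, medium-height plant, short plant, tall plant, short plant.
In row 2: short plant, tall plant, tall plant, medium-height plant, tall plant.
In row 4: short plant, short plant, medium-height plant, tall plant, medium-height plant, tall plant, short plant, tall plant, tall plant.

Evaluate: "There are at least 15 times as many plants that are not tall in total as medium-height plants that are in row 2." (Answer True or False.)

True

There are 15 plants that are not tall.
There is 1 medium-height plant in row 2.
The claim requires 15 ≥ 15 × 1 = 15, which holds.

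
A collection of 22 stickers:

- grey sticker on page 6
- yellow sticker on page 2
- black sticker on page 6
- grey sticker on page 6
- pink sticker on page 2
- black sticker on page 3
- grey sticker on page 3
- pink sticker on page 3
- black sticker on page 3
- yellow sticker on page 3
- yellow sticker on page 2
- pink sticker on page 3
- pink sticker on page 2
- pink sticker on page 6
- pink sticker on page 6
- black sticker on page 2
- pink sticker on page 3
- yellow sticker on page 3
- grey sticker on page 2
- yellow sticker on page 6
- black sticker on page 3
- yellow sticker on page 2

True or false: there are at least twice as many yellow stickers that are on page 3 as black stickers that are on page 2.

|yellow stickers on page 3| = 2.
|black stickers on page 2| = 1.
The claim requires 2 ≥ 2 × 1 = 2, which holds.

True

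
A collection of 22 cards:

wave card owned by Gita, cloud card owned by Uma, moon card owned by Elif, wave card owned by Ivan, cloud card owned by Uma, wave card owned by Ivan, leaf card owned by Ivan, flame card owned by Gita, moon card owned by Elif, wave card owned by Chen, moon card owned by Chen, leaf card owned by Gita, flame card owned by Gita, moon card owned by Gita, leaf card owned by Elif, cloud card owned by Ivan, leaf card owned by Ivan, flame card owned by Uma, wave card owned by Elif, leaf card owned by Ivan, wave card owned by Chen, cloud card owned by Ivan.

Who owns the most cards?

Counts by player: Ivan→7, Gita→5, Elif→4, Chen→3, Uma→3.
The maximum is 7, held uniquely by Ivan.

Ivan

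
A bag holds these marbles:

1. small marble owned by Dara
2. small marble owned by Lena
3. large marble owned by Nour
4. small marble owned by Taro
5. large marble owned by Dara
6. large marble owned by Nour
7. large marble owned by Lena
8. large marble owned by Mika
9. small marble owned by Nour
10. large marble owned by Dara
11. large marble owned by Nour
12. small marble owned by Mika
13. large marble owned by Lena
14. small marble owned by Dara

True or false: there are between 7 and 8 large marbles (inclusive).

|large marbles| = 8.
The claim requires 7 ≤ 8 ≤ 8, which holds.

True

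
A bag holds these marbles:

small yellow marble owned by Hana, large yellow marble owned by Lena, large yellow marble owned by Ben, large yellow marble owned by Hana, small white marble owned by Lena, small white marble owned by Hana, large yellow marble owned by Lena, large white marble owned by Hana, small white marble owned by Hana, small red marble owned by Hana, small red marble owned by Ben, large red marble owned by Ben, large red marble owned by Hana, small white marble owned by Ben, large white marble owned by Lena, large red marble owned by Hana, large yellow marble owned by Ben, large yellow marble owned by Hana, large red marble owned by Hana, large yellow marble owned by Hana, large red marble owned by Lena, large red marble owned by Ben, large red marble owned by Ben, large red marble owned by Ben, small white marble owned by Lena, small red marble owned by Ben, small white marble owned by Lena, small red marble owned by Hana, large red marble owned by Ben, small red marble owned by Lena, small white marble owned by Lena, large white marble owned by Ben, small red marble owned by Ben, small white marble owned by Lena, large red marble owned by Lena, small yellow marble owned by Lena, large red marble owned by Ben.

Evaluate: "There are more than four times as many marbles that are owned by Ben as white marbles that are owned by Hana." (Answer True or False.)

Count of marbles owned by Ben: 13.
Count of white marbles owned by Hana: 3.
The claim requires 13 > 4 × 3 = 12, which holds.

True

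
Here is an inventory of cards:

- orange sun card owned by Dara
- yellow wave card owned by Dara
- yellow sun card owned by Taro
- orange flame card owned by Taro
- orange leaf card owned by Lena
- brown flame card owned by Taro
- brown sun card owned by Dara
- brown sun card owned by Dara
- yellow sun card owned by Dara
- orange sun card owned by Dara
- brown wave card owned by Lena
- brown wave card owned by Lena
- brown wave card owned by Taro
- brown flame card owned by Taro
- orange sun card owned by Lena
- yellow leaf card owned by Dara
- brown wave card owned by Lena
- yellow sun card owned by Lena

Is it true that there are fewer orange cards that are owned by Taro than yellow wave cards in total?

|orange cards owned by Taro| = 1.
|yellow wave cards| = 1.
The claim requires 1 < 1, which does not hold.

False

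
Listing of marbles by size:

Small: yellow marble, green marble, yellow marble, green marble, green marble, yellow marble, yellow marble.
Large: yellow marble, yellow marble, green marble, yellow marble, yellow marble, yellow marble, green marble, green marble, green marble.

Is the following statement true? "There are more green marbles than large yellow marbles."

True

There are 7 green marbles.
There are 5 large yellow marbles.
The claim requires 7 > 5, which holds.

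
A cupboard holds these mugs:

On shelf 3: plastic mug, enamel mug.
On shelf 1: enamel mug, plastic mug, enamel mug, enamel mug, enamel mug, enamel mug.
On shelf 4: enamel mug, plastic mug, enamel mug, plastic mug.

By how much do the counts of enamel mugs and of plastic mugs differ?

4

enamel mugs: 8. plastic mugs: 4.
|8 − 4| = 8 − 4 = 4.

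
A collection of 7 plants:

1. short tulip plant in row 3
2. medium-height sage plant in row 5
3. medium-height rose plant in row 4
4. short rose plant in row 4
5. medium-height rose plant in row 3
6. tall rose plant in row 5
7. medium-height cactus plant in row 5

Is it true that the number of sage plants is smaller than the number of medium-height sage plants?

False

There is 1 sage plant.
There is 1 medium-height sage plant.
The claim requires 1 < 1, which does not hold.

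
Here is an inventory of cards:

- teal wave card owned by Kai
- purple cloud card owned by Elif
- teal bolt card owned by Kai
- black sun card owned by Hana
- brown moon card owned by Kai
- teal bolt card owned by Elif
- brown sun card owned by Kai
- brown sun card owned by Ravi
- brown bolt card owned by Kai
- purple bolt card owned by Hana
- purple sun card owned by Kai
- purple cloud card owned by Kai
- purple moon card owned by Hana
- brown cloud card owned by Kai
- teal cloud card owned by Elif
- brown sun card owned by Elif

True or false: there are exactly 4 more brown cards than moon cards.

True

brown cards: 6.
moon cards: 2.
The claim requires 6 − 2 (= 4) to equal 4, which holds.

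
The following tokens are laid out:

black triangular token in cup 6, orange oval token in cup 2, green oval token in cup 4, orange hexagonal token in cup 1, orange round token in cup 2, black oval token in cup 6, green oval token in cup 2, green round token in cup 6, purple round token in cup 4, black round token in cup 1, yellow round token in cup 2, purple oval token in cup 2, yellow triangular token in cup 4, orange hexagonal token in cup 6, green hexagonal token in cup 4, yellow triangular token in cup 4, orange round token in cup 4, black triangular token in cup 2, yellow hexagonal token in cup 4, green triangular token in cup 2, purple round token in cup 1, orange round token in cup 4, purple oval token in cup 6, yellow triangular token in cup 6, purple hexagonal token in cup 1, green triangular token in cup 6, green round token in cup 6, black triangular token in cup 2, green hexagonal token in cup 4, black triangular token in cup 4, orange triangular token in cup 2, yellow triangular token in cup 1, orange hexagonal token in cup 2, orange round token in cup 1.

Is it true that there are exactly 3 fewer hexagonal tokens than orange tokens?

hexagonal tokens: 7.
orange tokens: 9.
The claim requires 9 − 7 (= 2) to equal 3, which does not hold.

False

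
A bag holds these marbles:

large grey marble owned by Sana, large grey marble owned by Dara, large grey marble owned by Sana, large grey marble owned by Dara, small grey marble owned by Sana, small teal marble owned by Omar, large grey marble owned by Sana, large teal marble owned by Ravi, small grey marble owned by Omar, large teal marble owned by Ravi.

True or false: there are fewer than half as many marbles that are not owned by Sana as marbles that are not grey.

False

marbles that are not owned by Sana: 6.
marbles that are not grey: 3.
The claim requires 2 × 6 = 12 < 3, which does not hold.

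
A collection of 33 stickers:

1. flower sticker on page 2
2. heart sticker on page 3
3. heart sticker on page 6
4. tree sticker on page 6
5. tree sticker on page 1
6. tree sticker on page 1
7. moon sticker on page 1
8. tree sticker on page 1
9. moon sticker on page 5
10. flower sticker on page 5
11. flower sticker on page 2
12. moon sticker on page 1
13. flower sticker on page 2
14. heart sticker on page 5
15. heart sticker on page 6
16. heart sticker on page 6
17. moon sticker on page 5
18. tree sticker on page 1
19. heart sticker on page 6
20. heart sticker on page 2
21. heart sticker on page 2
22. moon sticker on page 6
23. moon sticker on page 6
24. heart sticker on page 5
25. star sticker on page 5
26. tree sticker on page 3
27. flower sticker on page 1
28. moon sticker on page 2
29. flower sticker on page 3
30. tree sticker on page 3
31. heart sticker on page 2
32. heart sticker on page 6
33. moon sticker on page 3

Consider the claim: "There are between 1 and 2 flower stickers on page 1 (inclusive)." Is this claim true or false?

|flower stickers on page 1| = 1.
The claim requires 1 ≤ 1 ≤ 2, which holds.

True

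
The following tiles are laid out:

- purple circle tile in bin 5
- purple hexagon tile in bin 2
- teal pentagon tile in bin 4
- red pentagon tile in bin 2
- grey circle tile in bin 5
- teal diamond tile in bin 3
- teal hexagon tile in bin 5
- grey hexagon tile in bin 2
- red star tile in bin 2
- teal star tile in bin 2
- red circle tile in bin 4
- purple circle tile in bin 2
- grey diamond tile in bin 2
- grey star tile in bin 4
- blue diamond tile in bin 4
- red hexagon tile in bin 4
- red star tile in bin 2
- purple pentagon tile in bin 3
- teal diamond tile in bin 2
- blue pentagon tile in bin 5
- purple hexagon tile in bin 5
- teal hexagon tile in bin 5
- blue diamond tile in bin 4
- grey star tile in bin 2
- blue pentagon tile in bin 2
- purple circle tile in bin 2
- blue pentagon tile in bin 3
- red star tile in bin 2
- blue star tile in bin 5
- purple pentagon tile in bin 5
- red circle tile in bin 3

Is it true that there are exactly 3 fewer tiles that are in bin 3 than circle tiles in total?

False

|tiles in bin 3| = 4.
|circle tiles| = 6.
The claim requires 6 − 4 (= 2) to equal 3, which does not hold.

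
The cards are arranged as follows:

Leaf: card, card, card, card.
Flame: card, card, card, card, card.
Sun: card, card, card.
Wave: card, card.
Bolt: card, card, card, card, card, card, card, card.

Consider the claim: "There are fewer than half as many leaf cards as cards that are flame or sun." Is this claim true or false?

False

There are 4 leaf cards.
There are 8 cards that are flame or sun.
The claim requires 2 × 4 = 8 < 8, which does not hold.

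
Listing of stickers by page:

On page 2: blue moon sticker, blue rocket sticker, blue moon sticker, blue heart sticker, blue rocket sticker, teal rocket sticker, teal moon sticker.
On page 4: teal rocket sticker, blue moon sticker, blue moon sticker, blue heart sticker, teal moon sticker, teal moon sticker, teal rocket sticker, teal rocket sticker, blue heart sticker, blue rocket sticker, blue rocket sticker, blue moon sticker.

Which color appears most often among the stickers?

Counts by color: blue 12, teal 7.
The maximum is 12, held uniquely by blue.

blue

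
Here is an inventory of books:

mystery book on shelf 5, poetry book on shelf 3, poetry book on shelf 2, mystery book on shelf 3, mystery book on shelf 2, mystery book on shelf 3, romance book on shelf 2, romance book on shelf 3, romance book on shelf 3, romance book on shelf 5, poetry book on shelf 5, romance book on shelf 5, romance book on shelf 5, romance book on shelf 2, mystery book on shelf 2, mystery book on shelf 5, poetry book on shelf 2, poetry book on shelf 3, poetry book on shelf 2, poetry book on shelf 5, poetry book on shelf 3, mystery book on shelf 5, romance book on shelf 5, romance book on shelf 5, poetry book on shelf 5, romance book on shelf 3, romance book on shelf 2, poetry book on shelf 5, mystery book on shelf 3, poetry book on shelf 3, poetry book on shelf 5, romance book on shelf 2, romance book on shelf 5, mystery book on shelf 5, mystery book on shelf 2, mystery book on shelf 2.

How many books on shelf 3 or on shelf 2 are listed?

on shelf 2: 11; on shelf 3: 10; together 11 + 10 = 21.

21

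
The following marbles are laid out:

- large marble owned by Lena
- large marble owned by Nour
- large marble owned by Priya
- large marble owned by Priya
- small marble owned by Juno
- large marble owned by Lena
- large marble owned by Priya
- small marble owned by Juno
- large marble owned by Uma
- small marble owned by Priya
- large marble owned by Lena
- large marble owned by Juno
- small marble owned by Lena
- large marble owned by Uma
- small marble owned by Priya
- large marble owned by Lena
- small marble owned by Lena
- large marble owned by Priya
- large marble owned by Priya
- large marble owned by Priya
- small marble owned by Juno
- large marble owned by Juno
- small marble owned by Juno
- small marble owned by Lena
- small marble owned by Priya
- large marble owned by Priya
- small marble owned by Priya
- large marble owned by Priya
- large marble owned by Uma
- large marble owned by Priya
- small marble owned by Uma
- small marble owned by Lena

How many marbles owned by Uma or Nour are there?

5

Nour: 1; Uma: 4; together 1 + 4 = 5.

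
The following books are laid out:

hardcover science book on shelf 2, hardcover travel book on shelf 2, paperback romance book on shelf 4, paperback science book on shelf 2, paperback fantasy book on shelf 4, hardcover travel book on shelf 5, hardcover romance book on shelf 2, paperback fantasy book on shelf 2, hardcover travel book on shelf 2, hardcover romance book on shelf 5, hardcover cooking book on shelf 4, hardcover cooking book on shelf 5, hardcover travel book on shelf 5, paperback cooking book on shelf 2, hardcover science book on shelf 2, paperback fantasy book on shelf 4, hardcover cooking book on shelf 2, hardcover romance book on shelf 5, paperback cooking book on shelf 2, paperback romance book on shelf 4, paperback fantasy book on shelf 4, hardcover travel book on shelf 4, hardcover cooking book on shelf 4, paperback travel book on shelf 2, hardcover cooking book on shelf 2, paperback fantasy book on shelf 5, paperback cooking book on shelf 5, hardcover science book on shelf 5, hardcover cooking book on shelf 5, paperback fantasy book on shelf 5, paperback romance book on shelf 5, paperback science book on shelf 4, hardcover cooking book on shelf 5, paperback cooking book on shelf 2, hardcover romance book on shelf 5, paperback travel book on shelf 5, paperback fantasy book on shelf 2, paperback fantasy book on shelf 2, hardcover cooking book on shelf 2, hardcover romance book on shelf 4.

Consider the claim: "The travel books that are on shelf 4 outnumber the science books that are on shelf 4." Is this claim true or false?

False

travel books on shelf 4: 1.
science books on shelf 4: 1.
The claim requires 1 > 1, which does not hold.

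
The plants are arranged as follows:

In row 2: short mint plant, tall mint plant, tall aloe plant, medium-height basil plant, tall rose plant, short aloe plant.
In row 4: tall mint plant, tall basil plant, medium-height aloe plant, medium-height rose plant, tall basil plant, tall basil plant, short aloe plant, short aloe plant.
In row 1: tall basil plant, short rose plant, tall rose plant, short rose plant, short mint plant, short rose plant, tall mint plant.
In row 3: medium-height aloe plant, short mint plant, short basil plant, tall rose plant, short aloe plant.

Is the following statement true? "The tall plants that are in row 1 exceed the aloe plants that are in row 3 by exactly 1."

There are 3 tall plants in row 1.
There are 2 aloe plants in row 3.
The claim requires 3 − 2 (= 1) to equal 1, which holds.

True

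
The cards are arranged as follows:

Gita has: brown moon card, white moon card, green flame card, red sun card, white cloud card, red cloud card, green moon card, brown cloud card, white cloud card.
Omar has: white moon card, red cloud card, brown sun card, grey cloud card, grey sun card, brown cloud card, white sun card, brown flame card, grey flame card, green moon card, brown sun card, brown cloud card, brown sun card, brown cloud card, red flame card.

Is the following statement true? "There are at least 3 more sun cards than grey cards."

True

There are 6 sun cards.
There are 3 grey cards.
The claim requires 6 − 3 = 3 ≥ 3, which holds.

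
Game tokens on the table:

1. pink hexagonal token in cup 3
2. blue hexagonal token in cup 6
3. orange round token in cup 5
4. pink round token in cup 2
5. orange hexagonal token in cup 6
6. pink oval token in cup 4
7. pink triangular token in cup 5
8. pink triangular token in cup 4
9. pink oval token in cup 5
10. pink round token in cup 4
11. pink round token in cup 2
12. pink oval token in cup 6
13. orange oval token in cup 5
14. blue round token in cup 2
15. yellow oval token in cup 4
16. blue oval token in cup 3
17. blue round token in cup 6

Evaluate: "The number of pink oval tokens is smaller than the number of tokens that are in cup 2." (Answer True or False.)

pink oval tokens: 3.
tokens in cup 2: 3.
The claim requires 3 < 3, which does not hold.

False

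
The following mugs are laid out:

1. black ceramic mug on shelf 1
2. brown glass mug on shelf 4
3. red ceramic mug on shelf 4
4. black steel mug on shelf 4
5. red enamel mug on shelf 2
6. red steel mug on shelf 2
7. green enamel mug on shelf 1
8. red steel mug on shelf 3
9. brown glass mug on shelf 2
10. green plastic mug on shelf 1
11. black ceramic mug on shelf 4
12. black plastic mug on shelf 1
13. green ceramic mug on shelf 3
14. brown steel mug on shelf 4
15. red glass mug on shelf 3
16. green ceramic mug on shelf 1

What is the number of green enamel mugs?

1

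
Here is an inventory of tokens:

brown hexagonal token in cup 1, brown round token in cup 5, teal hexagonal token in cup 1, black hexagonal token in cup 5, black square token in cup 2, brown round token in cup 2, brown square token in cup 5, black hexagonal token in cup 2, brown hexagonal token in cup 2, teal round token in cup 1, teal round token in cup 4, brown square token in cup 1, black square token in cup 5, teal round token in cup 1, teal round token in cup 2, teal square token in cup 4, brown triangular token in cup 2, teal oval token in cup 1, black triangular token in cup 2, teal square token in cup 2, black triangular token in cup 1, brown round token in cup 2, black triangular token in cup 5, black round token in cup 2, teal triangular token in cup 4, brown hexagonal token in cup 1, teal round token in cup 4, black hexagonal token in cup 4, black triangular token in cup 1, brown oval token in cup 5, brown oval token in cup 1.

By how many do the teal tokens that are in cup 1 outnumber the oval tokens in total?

1

teal tokens in cup 1: 4.
oval tokens: 3.
4 − 3 = 1.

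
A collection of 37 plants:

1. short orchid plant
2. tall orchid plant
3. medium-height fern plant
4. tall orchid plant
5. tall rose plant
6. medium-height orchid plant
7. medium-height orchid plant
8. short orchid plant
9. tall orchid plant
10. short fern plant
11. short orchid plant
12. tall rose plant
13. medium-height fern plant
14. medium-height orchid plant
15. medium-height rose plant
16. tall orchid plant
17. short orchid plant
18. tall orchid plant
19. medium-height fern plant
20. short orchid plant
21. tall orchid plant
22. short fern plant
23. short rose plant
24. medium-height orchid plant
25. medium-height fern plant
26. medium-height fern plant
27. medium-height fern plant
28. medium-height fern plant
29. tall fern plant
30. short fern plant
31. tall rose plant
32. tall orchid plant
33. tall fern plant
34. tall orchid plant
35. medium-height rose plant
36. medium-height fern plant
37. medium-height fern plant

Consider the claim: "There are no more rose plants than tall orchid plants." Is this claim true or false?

There are 6 rose plants.
There are 8 tall orchid plants.
The claim requires 6 ≤ 8, which holds.

True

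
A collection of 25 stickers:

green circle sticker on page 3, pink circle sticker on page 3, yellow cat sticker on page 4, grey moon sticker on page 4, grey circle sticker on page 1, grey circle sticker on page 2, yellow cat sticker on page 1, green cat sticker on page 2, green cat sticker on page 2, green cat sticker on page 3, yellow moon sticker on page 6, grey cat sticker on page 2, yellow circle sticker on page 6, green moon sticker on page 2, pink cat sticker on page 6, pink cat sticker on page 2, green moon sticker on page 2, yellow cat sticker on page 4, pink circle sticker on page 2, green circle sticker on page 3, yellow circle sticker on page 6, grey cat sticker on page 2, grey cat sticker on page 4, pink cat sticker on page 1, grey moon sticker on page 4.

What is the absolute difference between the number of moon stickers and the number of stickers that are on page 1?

2

moon stickers: 5. stickers on page 1: 3.
|5 − 3| = 5 − 3 = 2.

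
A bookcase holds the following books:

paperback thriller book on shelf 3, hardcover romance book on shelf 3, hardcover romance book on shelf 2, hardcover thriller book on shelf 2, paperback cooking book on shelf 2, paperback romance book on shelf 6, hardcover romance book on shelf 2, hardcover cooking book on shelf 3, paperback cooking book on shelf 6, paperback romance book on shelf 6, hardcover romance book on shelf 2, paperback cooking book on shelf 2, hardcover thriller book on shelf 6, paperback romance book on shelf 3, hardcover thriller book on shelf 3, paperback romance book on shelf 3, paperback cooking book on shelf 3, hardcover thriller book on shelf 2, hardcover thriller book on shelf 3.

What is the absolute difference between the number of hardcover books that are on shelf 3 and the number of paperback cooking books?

0

hardcover books on shelf 3: 4. paperback cooking books: 4.
|4 − 4| = 4 − 4 = 0.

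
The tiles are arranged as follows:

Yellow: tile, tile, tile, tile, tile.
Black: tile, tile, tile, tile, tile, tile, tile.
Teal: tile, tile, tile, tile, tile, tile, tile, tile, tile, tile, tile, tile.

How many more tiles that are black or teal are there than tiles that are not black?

tiles that are black or teal: 19.
tiles that are not black: 17.
19 − 17 = 2.

2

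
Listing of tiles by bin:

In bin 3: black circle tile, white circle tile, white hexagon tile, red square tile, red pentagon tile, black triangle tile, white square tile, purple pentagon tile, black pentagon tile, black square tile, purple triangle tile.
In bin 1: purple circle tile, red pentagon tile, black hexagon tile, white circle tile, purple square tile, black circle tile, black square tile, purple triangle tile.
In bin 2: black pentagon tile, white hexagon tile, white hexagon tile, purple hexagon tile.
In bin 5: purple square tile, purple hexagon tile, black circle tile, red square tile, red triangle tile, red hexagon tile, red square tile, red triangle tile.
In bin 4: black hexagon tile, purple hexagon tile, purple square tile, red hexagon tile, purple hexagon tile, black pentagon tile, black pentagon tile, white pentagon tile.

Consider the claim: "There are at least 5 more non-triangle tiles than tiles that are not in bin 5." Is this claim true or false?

There are 34 non-triangle tiles.
There are 31 tiles that are not in bin 5.
The claim requires 34 − 31 = 3 ≥ 5, which does not hold.

False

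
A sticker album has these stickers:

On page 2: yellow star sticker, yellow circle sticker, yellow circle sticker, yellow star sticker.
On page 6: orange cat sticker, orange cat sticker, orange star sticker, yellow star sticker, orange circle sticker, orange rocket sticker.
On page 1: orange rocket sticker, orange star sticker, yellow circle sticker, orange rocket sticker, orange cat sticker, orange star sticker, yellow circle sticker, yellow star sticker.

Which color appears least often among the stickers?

Counts by color: orange 10, yellow 8.
The minimum is 8, held uniquely by yellow.

yellow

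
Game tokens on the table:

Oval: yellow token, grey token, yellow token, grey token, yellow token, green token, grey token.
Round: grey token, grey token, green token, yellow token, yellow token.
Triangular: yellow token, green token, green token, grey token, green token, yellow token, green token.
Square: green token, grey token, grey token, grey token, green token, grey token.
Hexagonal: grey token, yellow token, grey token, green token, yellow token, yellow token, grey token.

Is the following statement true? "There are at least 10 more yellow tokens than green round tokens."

yellow tokens: 10.
green round tokens: 1.
The claim requires 10 − 1 = 9 ≥ 10, which does not hold.

False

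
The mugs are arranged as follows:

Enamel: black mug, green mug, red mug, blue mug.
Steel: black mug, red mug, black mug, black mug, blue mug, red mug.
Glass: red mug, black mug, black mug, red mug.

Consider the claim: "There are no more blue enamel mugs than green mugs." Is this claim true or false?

There is 1 blue enamel mug.
There is 1 green mug.
The claim requires 1 ≤ 1, which holds.

True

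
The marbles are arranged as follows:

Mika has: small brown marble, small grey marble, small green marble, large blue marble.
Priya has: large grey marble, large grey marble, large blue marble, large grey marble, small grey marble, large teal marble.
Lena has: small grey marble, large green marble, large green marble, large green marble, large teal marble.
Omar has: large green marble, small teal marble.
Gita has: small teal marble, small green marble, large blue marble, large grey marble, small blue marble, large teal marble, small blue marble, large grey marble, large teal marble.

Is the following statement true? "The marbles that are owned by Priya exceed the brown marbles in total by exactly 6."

False

Count of marbles owned by Priya: 6.
There is 1 brown marble.
The claim requires 6 − 1 (= 5) to equal 6, which does not hold.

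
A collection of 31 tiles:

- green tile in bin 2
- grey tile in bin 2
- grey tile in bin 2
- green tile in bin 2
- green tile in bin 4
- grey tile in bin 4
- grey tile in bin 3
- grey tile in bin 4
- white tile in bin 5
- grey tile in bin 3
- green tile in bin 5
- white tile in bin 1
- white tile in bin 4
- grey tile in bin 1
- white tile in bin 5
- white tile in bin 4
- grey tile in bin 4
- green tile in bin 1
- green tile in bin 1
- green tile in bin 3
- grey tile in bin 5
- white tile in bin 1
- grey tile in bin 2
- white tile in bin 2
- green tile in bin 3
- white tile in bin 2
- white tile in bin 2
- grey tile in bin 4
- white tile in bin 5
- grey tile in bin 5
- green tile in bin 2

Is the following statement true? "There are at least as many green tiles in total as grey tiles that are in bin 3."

True

green tiles: 9.
grey tiles in bin 3: 2.
The claim requires 9 ≥ 2, which holds.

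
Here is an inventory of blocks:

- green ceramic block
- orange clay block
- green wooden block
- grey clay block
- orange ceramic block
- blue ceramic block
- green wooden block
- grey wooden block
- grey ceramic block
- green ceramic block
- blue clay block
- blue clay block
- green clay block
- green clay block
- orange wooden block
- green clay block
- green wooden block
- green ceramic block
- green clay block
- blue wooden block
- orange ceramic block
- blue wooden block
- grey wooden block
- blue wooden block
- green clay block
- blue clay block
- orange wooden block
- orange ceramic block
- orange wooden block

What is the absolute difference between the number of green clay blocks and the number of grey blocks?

green clay blocks: 5. grey blocks: 4.
|5 − 4| = 5 − 4 = 1.

1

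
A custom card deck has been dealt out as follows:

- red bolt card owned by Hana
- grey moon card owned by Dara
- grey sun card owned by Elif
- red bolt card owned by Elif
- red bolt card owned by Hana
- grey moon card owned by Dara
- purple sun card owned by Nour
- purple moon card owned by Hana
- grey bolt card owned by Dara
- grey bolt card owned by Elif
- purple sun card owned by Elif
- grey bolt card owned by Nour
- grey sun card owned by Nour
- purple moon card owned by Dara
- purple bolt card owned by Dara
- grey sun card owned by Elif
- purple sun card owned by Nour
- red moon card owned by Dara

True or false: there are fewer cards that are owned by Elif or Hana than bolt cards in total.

False

Count of cards owned by Elif or Hana: 8.
There are 7 bolt cards.
The claim requires 8 < 7, which does not hold.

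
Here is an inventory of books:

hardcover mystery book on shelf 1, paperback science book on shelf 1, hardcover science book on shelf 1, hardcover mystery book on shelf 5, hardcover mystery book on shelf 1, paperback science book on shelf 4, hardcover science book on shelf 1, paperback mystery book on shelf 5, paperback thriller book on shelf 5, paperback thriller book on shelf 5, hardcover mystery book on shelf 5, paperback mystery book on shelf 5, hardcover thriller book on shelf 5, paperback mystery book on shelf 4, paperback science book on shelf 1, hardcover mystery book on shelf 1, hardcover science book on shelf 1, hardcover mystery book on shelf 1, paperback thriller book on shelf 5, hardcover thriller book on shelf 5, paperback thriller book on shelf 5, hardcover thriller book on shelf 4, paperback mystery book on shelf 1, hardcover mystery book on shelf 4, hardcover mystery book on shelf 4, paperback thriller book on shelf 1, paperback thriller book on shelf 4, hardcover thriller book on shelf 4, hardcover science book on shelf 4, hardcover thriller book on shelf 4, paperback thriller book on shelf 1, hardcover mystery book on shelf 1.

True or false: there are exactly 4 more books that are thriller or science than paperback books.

There are 19 books that are thriller or science.
There are 14 paperback books.
The claim requires 19 − 14 (= 5) to equal 4, which does not hold.

False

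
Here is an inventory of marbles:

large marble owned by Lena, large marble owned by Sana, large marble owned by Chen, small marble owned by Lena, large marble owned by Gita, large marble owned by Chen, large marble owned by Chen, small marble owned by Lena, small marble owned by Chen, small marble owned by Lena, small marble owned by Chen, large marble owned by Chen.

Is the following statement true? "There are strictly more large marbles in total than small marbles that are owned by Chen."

large marbles: 7.
small marbles owned by Chen: 2.
The claim requires 7 > 2, which holds.

True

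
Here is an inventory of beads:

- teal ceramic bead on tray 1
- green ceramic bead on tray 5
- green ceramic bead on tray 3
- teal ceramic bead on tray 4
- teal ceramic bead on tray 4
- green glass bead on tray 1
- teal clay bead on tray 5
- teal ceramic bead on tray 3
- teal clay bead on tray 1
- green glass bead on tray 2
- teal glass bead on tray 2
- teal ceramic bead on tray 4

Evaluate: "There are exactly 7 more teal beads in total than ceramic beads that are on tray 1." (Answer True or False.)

|teal beads| = 8.
|ceramic beads on tray 1| = 1.
The claim requires 8 − 1 (= 7) to equal 7, which holds.

True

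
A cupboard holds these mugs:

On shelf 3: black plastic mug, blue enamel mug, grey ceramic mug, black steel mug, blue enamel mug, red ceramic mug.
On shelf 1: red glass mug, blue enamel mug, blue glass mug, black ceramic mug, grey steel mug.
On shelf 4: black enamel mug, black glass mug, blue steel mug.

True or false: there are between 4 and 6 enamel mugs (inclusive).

True

There are 4 enamel mugs.
The claim requires 4 ≤ 4 ≤ 6, which holds.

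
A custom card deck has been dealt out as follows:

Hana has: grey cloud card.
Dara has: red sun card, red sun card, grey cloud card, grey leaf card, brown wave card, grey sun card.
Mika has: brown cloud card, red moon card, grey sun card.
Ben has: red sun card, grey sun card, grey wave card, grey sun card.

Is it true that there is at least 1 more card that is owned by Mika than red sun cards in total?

False

Count of cards owned by Mika: 3.
There are 3 red sun cards.
The claim requires 3 − 3 = 0 ≥ 1, which does not hold.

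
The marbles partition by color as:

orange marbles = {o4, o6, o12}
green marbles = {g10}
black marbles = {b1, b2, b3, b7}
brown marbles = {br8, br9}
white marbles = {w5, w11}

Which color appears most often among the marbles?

Counts by color: black 4, orange 3, white 2, brown 2, green 1.
The maximum is 4, held uniquely by black.

black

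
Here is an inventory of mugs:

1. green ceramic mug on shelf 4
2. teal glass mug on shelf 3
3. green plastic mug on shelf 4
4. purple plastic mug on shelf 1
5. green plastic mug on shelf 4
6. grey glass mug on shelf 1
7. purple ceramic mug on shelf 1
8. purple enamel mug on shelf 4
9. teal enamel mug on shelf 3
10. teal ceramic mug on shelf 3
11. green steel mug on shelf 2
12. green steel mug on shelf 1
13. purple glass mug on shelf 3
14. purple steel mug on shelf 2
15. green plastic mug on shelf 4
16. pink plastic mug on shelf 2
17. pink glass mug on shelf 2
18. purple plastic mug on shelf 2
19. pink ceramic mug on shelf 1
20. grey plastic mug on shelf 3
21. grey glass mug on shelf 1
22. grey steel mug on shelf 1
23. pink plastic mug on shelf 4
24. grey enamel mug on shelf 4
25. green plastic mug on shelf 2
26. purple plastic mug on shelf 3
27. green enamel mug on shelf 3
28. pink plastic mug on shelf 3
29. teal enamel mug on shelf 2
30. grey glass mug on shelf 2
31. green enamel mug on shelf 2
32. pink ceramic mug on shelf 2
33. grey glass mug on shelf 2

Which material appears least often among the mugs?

Counts by material: plastic 11, glass 7, enamel 6, ceramic 5, steel 4.
The minimum is 4, held uniquely by steel.

steel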